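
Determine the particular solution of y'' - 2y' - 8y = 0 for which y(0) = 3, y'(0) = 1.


Characteristic roots of r² - 2r - 8 = 0 are -2, 4.
General solution y = c₁ e^(-2x) + c₂ e^(4x).
Apply y(0) = 3: c₁ + c₂ = 3. Apply y'(0) = 1: -2 c₁ + 4 c₂ = 1.
Solve: c₁ = 11/6, c₂ = 7/6.
Particular solution: y = (11/6)e^(-2x) + (7/6)e^(4x).


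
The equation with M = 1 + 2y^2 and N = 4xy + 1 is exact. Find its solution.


Check exactness: ∂M/∂y = 4y and ∂N/∂x = 4y; equal, so the equation is exact.
Integrate M with respect to x (treating y as constant): ∫M dx = x + 2xy^2 + h(y).
Differentiate w.r.t. y and set equal to N: the x-dependent terms already match, leaving h'(y) = 1. Integrate: h(y) = y.
So F(x,y) = x + 2xy^2 + y.
General solution: x + 2xy^2 + y = C.


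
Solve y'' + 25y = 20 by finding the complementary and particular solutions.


Homogeneous part: r² + 25 = 0 ⇒ r = ±5i, so y_h = C₁cos(5x) + C₂sin(5x).
Try constant y_p = A; plug in: 25A = 20 ⇒ A = 4/5.
General solution: y = C₁cos(5x) + C₂sin(5x) + 4/5.


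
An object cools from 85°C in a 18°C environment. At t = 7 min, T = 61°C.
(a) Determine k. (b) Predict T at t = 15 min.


Newton's law: T(t) = T_a + (T₀ - T_a)e^(-kt).
(a) Use T(7) = 61: (61 - 18)/(85 - 18) = e^(-k·7), so k = -ln(0.642)/7 ≈ 0.0634.
(b) Apply k to t = 15: T(15) = 18 + (67)e^(-0.950) ≈ 43.9°C.


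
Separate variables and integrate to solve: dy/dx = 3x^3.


Integrate both sides with respect to x: y = ∫ 3x^3 dx = (3/4)x^4 + C.


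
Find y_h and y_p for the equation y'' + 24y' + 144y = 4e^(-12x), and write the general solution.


Characteristic polynomial (r + 12)² = 0; repeated root r = -12.
y_h = (C₁ + C₂x)e^(-12x). Forcing matches the repeated root (resonance), so try y_p = Ax² e^(-12x).
Substitute and solve for A: 2A = 4, so A = 2.
General solution: y = (C₁ + C₂x + 2x²)e^(-12x).


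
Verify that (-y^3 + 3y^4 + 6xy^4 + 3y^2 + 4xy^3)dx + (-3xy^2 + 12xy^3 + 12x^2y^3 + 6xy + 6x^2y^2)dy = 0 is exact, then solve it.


Check exactness: ∂M/∂y = -3y^2 + 12y^3 + 24xy^3 + 6y + 12xy^2 and ∂N/∂x = -3y^2 + 12y^3 + 24xy^3 + 6y + 12xy^2; equal, so the equation is exact.
Integrate M with respect to x (treating y as constant): ∫M dx = -xy^3 + 3xy^4 + 3x^2y^4 + 3xy^2 + 2x^2y^3 + h(y).
Differentiate w.r.t. y and set equal to N: all terms match, so h'(y) = 0 and h is a constant absorbed into C.
General solution: -xy^3 + 3xy^4 + 3x^2y^4 + 3xy^2 + 2x^2y^3 = C.


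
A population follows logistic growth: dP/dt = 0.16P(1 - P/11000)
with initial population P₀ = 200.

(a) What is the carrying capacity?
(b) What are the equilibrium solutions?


Logistic ODE dP/dt = 0.16P(1 - P/11000) has equilibria where dP/dt = 0, i.e. P = 0 or P = 11000.
The coefficient (1 - P/K) = 0 when P = K, identifying K = 11000 as the carrying capacity.
(a) K = 11000; (b) equilibria P = 0 and P = 11000.


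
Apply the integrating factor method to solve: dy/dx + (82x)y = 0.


P(x) = 82x ⇒ μ = e^(41x²).
Q(x) = 0 so μ y is constant: y = Ce^(-41x²).


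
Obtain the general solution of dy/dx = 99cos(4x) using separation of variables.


g(y) = 1, so integrate directly: y = ∫ 99cos(4x) dx = (99/4)sin(4x) + C.


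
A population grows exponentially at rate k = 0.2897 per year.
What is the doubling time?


Exponential growth: P(t) = P₀ e^(0.2897t). Set P(t)/P₀ = 2: e^(0.2897t) = 2.
Solve: t = ln(2)/0.2897 ≈ 2.39 years.


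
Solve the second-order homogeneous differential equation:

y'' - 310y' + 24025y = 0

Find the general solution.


Characteristic equation: r² - 310r + 24025 = 0, i.e. (r - 155)² = 0.
Repeated root r = 155; include an x factor for the second linearly independent solution.
General solution: y = (C₁ + C₂x)e^(155x).


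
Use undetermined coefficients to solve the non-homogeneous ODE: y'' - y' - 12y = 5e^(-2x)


Characteristic roots of r² - r - 12 = 0 are 4, -3.
y_h = C₁e^(4x) + C₂e^(-3x).
Forcing exponent -2 is not a characteristic root; try y_p = Ae^(-2x).
Substitute: A·(4 + (-1)·-2 + (-12)) = A·-6 = 5, so A = -5/6.
General solution: y = C₁e^(4x) + C₂e^(-3x) - (5/6)e^(-2x).


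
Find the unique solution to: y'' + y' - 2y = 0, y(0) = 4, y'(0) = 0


Characteristic roots of r² + r - 2 = 0 are -2, 1.
General solution y = c₁ e^(-2x) + c₂ e^(x).
Apply y(0) = 4: c₁ + c₂ = 4. Apply y'(0) = 0: -2 c₁ + 1 c₂ = 0.
Solve: c₁ = 4/3, c₂ = 8/3.
Particular solution: y = (4/3)e^(-2x) + (8/3)e^(x).


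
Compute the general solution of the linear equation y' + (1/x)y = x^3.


P(x) = 1/x ⇒ μ = x^1.
(x^1 y)' = x^1·x^3 = x^4.
Integrate: x^1 y = x^5/(5) + C.
Solve for y: y = (1/5)x^4 + C/x^1.


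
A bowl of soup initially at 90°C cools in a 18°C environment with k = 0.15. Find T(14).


Newton's law: dT/dt = -k(T - T_a) has solution T(t) = T_a + (T₀ - T_a)e^(-kt).
Plug in T_a = 18, T₀ = 90, k = 0.15, t = 14: T(14) = 18 + (72)e^(-2.10) ≈ 26.8°C.


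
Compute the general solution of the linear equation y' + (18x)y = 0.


P(x) = 18x ⇒ μ = e^(9x²).
Q(x) = 0 so μ y is constant: y = Ce^(-9x²).


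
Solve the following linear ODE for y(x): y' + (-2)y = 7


P(x) = -2 ⇒ μ = e^(-2x).
(μ y)' = 7e^(-2x) ⇒ μ y = -(7/2)e^(-2x) + C.
Divide by μ: y = -7/2 + Ce^(2x).


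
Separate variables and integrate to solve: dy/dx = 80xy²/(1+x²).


Separate: dy/y² = 80x/(1+x²) dx.
Integrate LHS: ∫ dy/y² = -1/y.
Integrate RHS via u = 1+x²: 40ln(1+x²) + C.
Result: -1/y = 40ln(1+x²) + C.


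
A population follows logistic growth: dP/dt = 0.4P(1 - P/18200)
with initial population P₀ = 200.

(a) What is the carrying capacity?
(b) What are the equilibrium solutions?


Logistic ODE dP/dt = 0.4P(1 - P/18200) has equilibria where dP/dt = 0, i.e. P = 0 or P = 18200.
The coefficient (1 - P/K) = 0 when P = K, identifying K = 18200 as the carrying capacity.
(a) K = 18200; (b) equilibria P = 0 and P = 18200.


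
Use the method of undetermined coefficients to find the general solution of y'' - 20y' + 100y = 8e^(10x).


Characteristic polynomial (r - 10)² = 0; repeated root r = 10.
y_h = (C₁ + C₂x)e^(10x). Forcing matches the repeated root (resonance), so try y_p = Ax² e^(10x).
Substitute and solve for A: 2A = 8, so A = 4.
General solution: y = (C₁ + C₂x + 4x²)e^(10x).


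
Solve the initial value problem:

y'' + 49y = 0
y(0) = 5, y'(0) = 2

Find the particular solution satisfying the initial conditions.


Characteristic roots of r² + 49 = 0 are ±7i, so y = C₁cos(7x) + C₂sin(7x).
Apply y(0) = 5: C₁ = 5. Differentiate and apply y'(0) = 2: 7·C₂ = 2, so C₂ = 2/7.
Particular solution: y = 5cos(7x) + (2/7)sin(7x).


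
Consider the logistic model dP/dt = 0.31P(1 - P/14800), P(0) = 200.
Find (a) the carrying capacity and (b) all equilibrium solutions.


Logistic ODE dP/dt = 0.31P(1 - P/14800) has equilibria where dP/dt = 0, i.e. P = 0 or P = 14800.
The coefficient (1 - P/K) = 0 when P = K, identifying K = 14800 as the carrying capacity.
(a) K = 14800; (b) equilibria P = 0 and P = 14800.


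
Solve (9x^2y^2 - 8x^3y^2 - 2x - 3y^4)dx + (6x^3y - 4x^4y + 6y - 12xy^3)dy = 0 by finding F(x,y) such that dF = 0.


Check exactness: ∂M/∂y = 18x^2y - 16x^3y - 12y^3 and ∂N/∂x = 18x^2y - 16x^3y - 12y^3; equal, so the equation is exact.
Integrate M with respect to x (treating y as constant): ∫M dx = 3x^3y^2 - 2x^4y^2 - x^2 - 3xy^4 + h(y).
Differentiate w.r.t. y and set equal to N: the x-dependent terms already match, leaving h'(y) = 6y. Integrate: h(y) = 3y^2.
So F(x,y) = 3x^3y^2 - 2x^4y^2 - x^2 + 3y^2 - 3xy^4.
General solution: 3x^3y^2 - 2x^4y^2 - x^2 + 3y^2 - 3xy^4 = C.


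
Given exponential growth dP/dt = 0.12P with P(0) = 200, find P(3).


The ODE dP/dt = 0.12P has solution P(t) = P(0)e^(0.12t).
Substitute P(0) = 200 and t = 3: P(3) = 200 e^(0.36) ≈ 287.


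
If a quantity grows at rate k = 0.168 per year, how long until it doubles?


Exponential growth: P(t) = P₀ e^(0.168t). Set P(t)/P₀ = 2: e^(0.168t) = 2.
Solve: t = ln(2)/0.168 ≈ 4.13 years.


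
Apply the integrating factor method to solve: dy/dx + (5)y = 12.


P(x) = 5, Q(x) = 12; integrating factor μ = e^(5x).
(μ y)' = 12e^(5x) ⇒ μ y = (12/5)e^(5x) + C.
Divide by μ: y = 12/5 + Ce^(-5x).


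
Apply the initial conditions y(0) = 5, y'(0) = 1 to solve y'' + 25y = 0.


Characteristic roots of r² + 25 = 0 are ±5i, so y = C₁cos(5x) + C₂sin(5x).
Apply y(0) = 5: C₁ = 5. Differentiate and apply y'(0) = 1: 5·C₂ = 1, so C₂ = 1/5.
Particular solution: y = 5cos(5x) + (1/5)sin(5x).


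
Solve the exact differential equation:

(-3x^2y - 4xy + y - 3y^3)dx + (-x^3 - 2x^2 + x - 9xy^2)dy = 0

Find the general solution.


Check exactness: ∂M/∂y = -3x^2 - 4x + 1 - 9y^2 and ∂N/∂x = -3x^2 - 4x + 1 - 9y^2; equal, so the equation is exact.
Integrate M with respect to x (treating y as constant): ∫M dx = -x^3y - 2x^2y + xy - 3xy^3 + h(y).
Differentiate w.r.t. y and set equal to N: all terms match, so h'(y) = 0 and h is a constant absorbed into C.
General solution: -x^3y - 2x^2y + xy - 3xy^3 = C.


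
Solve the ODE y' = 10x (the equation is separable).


Integrate both sides with respect to x: y = ∫ 10x dx = 5x^2 + C.


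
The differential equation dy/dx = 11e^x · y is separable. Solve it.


Separate variables: dy/y = 11e^x dx.
Integrate: ln|y| = 11e^x + C₀.
Exponentiate: y = Ce^(11e^x).


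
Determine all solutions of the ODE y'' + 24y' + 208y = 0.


Characteristic equation: r² + 24r + 208 = 0.
Discriminant is negative; roots r = -12 ± 8i (complex conjugate pair).
General solution uses e^(α x)(C₁ cos(β x) + C₂ sin(β x)): y = e^(-12x)(C₁cos(8x) + C₂sin(8x)).


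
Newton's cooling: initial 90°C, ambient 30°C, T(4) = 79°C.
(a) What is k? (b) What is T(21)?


Newton's law: T(t) = T_a + (T₀ - T_a)e^(-kt).
(a) Use T(4) = 79: (79 - 30)/(90 - 30) = e^(-k·4), so k = -ln(0.817)/4 ≈ 0.0506.
(b) Apply k to t = 21: T(21) = 30 + (60)e^(-1.063) ≈ 50.7°C.


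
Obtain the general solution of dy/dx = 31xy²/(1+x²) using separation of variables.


Separate: dy/y² = 31x/(1+x²) dx.
Integrate LHS: ∫ dy/y² = -1/y.
Integrate RHS via u = 1+x²: (31/2)ln(1+x²) + C.
Result: -1/y = (31/2)ln(1+x²) + C.


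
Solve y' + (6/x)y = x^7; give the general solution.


P(x) = 6/x ⇒ μ = x^6.
(x^6 y)' = x^13 ⇒ x^6 y = x^14/(14) + C.
Solve for y: y = (1/14)x^8 + C/x^6.


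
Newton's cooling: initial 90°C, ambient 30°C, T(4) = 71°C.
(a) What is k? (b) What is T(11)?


Newton's law: T(t) = T_a + (T₀ - T_a)e^(-kt).
(a) Use T(4) = 71: (71 - 30)/(90 - 30) = e^(-k·4), so k = -ln(0.683)/4 ≈ 0.0952.
(b) Apply k to t = 11: T(11) = 30 + (60)e^(-1.047) ≈ 51.1°C.


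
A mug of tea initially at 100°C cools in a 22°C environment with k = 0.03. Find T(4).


Newton's law: dT/dt = -k(T - T_a) has solution T(t) = T_a + (T₀ - T_a)e^(-kt).
Plug in T_a = 22, T₀ = 100, k = 0.03, t = 4: T(4) = 22 + (78)e^(-0.12) ≈ 91.2°C.


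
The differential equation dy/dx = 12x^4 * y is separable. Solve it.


Separate variables: dy/y = 12x^4 dx.
Integrate: ln|y| = (12/5)x^5 + C₀.
Exponentiate: y = Ce^((12/5)x^5).


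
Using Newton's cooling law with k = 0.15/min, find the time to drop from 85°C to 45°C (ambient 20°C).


From T(t) = T_a + (T₀ - T_a)e^(-kt), set T(t) = 45:
(45 - 20) / (85 - 20) = e^(-0.15t), so t = -ln(0.385)/0.15 ≈ 6.4 minutes.


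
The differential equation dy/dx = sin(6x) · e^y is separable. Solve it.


Separate: e^(-y) dy = sin(6x) dx.
Integrate: -e^(-y) = -(1/6)cos(6x) + C₀.
Rearrange: e^(-y) = (1/6)cos(6x) + C.


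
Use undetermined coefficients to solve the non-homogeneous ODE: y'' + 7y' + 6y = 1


Characteristic roots of r² + 7r + 6 = 0 are -6, -1.
y_h = C₁e^(-6x) + C₂e^(-x).
Constant forcing; try y_p = A. Then 6A = 1 ⇒ A = 1/6.
General solution: y = C₁e^(-6x) + C₂e^(-x) + 1/6.


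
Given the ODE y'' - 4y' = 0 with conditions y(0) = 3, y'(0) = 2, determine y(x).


Characteristic roots of r² - 4r = 0 are 0, 4.
General solution y = c₁ + c₂ e^(4x).
Apply y(0) = 3: c₁ + c₂ = 3. Apply y'(0) = 2: 0 c₁ + 4 c₂ = 2.
Solve: c₁ = 5/2, c₂ = 1/2.
Particular solution: y = 5/2 + (1/2)e^(4x).


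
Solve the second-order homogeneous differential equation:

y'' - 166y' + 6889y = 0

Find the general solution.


Characteristic equation: r² - 166r + 6889 = 0, i.e. (r - 83)² = 0.
Repeated root r = 83; include an x factor for the second linearly independent solution.
General solution: y = (C₁ + C₂x)e^(83x).


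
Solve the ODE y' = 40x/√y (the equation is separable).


Separate: √y dy = 40x dx.
Integrate: (2/3)y^(3/2) = 20x² + C.


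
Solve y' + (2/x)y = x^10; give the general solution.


P(x) = 2/x ⇒ μ = x^2.
(x^2 y)' = x^2·x^10 = x^12.
Integrate: x^2 y = x^13/(13) + C.
Solve for y: y = (1/13)x^11 + C/x^2.


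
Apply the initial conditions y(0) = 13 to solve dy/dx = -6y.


General solution of y' = -6y is y = Ce^(-6x).
Apply y(0) = 13: C = 13.
Particular solution: y = 13e^(-6x).


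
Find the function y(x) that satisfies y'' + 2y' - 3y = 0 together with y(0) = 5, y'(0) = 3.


Characteristic roots of r² + 2r - 3 = 0 are 1, -3.
General solution y = c₁ e^(x) + c₂ e^(-3x).
Apply y(0) = 5: c₁ + c₂ = 5. Apply y'(0) = 3: 1 c₁ - 3 c₂ = 3.
Solve: c₁ = 9/2, c₂ = 1/2.
Particular solution: y = (9/2)e^(x) + (1/2)e^(-3x).


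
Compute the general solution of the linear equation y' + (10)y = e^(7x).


P(x) = 10 ⇒ μ = e^(10x).
(μ y)' = e^(17x) ⇒ μ y = e^(17x)/17 + C.
Divide by μ: y = (1/17)e^(7x) + Ce^(-10x).


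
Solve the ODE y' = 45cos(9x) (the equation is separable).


g(y) = 1, so integrate directly: y = ∫ 45cos(9x) dx = 5sin(9x) + C.


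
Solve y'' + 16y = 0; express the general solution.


Characteristic equation: r² + 16 = 0.
Discriminant is negative; roots r = 0 ± 4i (complex conjugate pair).
General solution uses e^(α x)(C₁ cos(β x) + C₂ sin(β x)): y = C₁cos(4x) + C₂sin(4x).


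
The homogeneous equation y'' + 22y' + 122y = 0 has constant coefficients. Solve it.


Characteristic equation: r² + 22r + 122 = 0.
Discriminant is negative; roots r = -11 ± 1i (complex conjugate pair).
General solution uses e^(α x)(C₁ cos(β x) + C₂ sin(β x)): y = e^(-11x)(C₁cos(x) + C₂sin(x)).


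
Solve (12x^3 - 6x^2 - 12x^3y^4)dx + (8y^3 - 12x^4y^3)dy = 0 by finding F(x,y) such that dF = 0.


Check exactness: ∂M/∂y = -48x^3y^3 and ∂N/∂x = -48x^3y^3; equal, so the equation is exact.
Integrate M with respect to x (treating y as constant): ∫M dx = 3x^4 - 2x^3 - 3x^4y^4 + h(y).
Differentiate w.r.t. y and set equal to N: the x-dependent terms already match, leaving h'(y) = 8y^3. Integrate: h(y) = 2y^4.
So F(x,y) = 2y^4 + 3x^4 - 2x^3 - 3x^4y^4.
General solution: 2y^4 + 3x^4 - 2x^3 - 3x^4y^4 = C.


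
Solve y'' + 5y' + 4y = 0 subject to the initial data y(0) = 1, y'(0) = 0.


Characteristic roots of r² + 5r + 4 = 0 are -4, -1.
General solution y = c₁ e^(-4x) + c₂ e^(-x).
Apply y(0) = 1: c₁ + c₂ = 1. Apply y'(0) = 0: -4 c₁ - 1 c₂ = 0.
Solve: c₁ = -1/3, c₂ = 4/3.
Particular solution: y = -(1/3)e^(-4x) + (4/3)e^(-x).


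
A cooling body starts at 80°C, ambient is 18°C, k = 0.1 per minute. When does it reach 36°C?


From T(t) = T_a + (T₀ - T_a)e^(-kt), set T(t) = 36:
(36 - 18) / (80 - 18) = e^(-0.1t), so t = -ln(0.290)/0.1 ≈ 12.4 minutes.


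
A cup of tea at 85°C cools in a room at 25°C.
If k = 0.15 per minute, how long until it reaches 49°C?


From T(t) = T_a + (T₀ - T_a)e^(-kt), set T(t) = 49:
(49 - 25) / (85 - 25) = e^(-0.15t), so t = -ln(0.400)/0.15 ≈ 6.1 minutes.


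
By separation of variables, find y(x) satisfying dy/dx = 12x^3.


Integrate both sides with respect to x: y = ∫ 12x^3 dx = 3x^4 + C.


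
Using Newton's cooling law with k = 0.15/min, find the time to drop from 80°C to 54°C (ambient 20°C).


From T(t) = T_a + (T₀ - T_a)e^(-kt), set T(t) = 54:
(54 - 20) / (80 - 20) = e^(-0.15t), so t = -ln(0.567)/0.15 ≈ 3.8 minutes.


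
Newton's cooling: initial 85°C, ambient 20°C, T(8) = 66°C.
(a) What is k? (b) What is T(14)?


Newton's law: T(t) = T_a + (T₀ - T_a)e^(-kt).
(a) Use T(8) = 66: (66 - 20)/(85 - 20) = e^(-k·8), so k = -ln(0.708)/8 ≈ 0.0432.
(b) Apply k to t = 14: T(14) = 20 + (65)e^(-0.605) ≈ 55.5°C.


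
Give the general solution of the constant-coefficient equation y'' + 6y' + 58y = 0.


Characteristic equation: r² + 6r + 58 = 0.
Discriminant is negative; roots r = -3 ± 7i (complex conjugate pair).
General solution uses e^(α x)(C₁ cos(β x) + C₂ sin(β x)): y = e^(-3x)(C₁cos(7x) + C₂sin(7x)).


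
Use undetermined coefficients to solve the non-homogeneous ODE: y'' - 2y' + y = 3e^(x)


Characteristic polynomial (r - 1)² = 0; repeated root r = 1.
y_h = (C₁ + C₂x)e^(x). Forcing matches the repeated root (resonance), so try y_p = Ax² e^(x).
Substitute and solve for A: 2A = 3, so A = 3/2.
General solution: y = (C₁ + C₂x + (3/2)x²)e^(x).


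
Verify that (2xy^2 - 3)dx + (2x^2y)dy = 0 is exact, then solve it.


Check exactness: ∂M/∂y = 4xy and ∂N/∂x = 4xy; equal, so the equation is exact.
Integrate M with respect to x (treating y as constant): ∫M dx = x^2y^2 - 3x + h(y).
Differentiate w.r.t. y and set equal to N: all terms match, so h'(y) = 0 and h is a constant absorbed into C.
General solution: x^2y^2 - 3x = C.


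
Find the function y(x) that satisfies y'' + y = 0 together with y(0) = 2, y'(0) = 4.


Characteristic roots of r² + 1 = 0 are ±1i, so y = C₁cos(x) + C₂sin(x).
Apply y(0) = 2: C₁ = 2. Differentiate and apply y'(0) = 4: 1·C₂ = 4, so C₂ = 4.
Particular solution: y = 2cos(x) + 4sin(x).


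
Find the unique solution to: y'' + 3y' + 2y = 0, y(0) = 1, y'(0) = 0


Characteristic roots of r² + 3r + 2 = 0 are -2, -1.
General solution y = c₁ e^(-2x) + c₂ e^(-x).
Apply y(0) = 1: c₁ + c₂ = 1. Apply y'(0) = 0: -2 c₁ - 1 c₂ = 0.
Solve: c₁ = -1, c₂ = 2.
Particular solution: y = -e^(-2x) + 2e^(-x).


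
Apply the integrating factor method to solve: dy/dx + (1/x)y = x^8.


P(x) = 1/x ⇒ μ = x^1.
(x^1 y)' = x^1·x^8 = x^9.
Integrate: x^1 y = x^10/(10) + C.
Solve for y: y = (1/10)x^9 + C/x^1.


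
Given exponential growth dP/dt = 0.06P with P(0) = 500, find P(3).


The ODE dP/dt = 0.06P has solution P(t) = P(0)e^(0.06t).
Substitute P(0) = 500 and t = 3: P(3) = 500 e^(0.18) ≈ 599.


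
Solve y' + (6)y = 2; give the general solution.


P(x) = 6, Q(x) = 2; integrating factor μ = e^(6x).
(μ y)' = 2e^(6x) ⇒ μ y = (1/3)e^(6x) + C.
Divide by μ: y = 1/3 + Ce^(-6x).


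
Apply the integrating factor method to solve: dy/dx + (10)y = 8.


P(x) = 10, Q(x) = 8; integrating factor μ = e^(10x).
(μ y)' = 8e^(10x) ⇒ μ y = (4/5)e^(10x) + C.
Divide by μ: y = 4/5 + Ce^(-10x).


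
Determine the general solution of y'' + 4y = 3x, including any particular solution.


Homogeneous: r² + 4 = 0 ⇒ r = ±2i, y_h = C₁cos(2x) + C₂sin(2x).
Polynomial forcing; try y_p = Ax + B. Then y_p'' + 4 y_p = 4(Ax + B) = 3x, so B = 0 and A = 3/4.
General solution: y = C₁cos(2x) + C₂sin(2x) + (3/4)x.


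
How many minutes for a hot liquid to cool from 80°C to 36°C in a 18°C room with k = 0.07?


From T(t) = T_a + (T₀ - T_a)e^(-kt), set T(t) = 36:
(36 - 18) / (80 - 18) = e^(-0.07t), so t = -ln(0.290)/0.07 ≈ 17.7 minutes.


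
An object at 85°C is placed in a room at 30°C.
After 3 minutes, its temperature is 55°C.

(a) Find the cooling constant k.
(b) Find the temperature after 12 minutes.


Newton's law: T(t) = T_a + (T₀ - T_a)e^(-kt).
(a) Use T(3) = 55: (55 - 30)/(85 - 30) = e^(-k·3), so k = -ln(0.455)/3 ≈ 0.2628.
(b) Apply k to t = 12: T(12) = 30 + (55)e^(-3.154) ≈ 32.3°C.


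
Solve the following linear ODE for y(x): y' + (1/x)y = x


P(x) = 1/x ⇒ μ = x^1.
(x^1 y)' = x^1·x^1 = x^2.
Integrate: x^1 y = x^3/(3) + C.
Solve for y: y = (1/3)x^2 + C/x^1.


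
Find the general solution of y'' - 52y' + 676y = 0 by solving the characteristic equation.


Characteristic equation: r² - 52r + 676 = 0, i.e. (r - 26)² = 0.
Repeated root r = 26; include an x factor for the second linearly independent solution.
General solution: y = (C₁ + C₂x)e^(26x).


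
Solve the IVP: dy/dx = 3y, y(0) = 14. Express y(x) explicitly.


General solution of y' = 3y is y = Ce^(3x).
Apply y(0) = 14: C = 14.
Particular solution: y = 14e^(3x).


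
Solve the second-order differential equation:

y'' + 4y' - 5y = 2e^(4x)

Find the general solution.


Characteristic roots of r² + 4r - 5 = 0 are -5, 1.
y_h = C₁e^(-5x) + C₂e^(x).
Forcing exponent 4 is not a characteristic root; try y_p = Ae^(4x).
Substitute: A·(16 + (4)·4 + (-5)) = A·27 = 2, so A = 2/27.
General solution: y = C₁e^(-5x) + C₂e^(x) + (2/27)e^(4x).


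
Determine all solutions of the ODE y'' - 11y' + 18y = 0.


Characteristic equation: r² - 11r + 18 = 0.
Factor: (r - 2)(r - 9) = 0 ⇒ r = 2, 9 (distinct real).
General solution: y = C₁e^(2x) + C₂e^(9x).


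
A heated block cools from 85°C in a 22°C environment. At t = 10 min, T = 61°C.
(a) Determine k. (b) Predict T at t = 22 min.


Newton's law: T(t) = T_a + (T₀ - T_a)e^(-kt).
(a) Use T(10) = 61: (61 - 22)/(85 - 22) = e^(-k·10), so k = -ln(0.619)/10 ≈ 0.0480.
(b) Apply k to t = 22: T(22) = 22 + (63)e^(-1.055) ≈ 43.9°C.


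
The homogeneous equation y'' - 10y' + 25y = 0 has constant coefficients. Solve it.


Characteristic equation: r² - 10r + 25 = 0, i.e. (r - 5)² = 0.
Repeated root r = 5; include an x factor for the second linearly independent solution.
General solution: y = (C₁ + C₂x)e^(5x).


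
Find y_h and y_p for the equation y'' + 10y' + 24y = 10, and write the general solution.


Characteristic roots of r² + 10r + 24 = 0 are -4, -6.
y_h = C₁e^(-4x) + C₂e^(-6x).
Constant forcing; try y_p = A. Then 24A = 10 ⇒ A = 5/12.
General solution: y = C₁e^(-4x) + C₂e^(-6x) + 5/12.


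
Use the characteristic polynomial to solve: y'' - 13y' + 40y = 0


Characteristic equation: r² - 13r + 40 = 0.
Factor: (r - 5)(r - 8) = 0 ⇒ r = 5, 8 (distinct real).
General solution: y = C₁e^(5x) + C₂e^(8x).


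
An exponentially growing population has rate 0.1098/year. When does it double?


Exponential growth: P(t) = P₀ e^(0.1098t). Set P(t)/P₀ = 2: e^(0.1098t) = 2.
Solve: t = ln(2)/0.1098 ≈ 6.31 years.


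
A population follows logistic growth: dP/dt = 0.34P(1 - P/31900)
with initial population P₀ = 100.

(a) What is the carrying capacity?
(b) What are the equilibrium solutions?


Logistic ODE dP/dt = 0.34P(1 - P/31900) has equilibria where dP/dt = 0, i.e. P = 0 or P = 31900.
The coefficient (1 - P/K) = 0 when P = K, identifying K = 31900 as the carrying capacity.
(a) K = 31900; (b) equilibria P = 0 and P = 31900.


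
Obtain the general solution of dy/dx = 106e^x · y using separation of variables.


Separate variables: dy/y = 106e^x dx.
Integrate: ln|y| = 106e^x + C₀.
Exponentiate: y = Ce^(106e^x).


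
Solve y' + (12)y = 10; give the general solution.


P(x) = 12, Q(x) = 10; integrating factor μ = e^(12x).
(μ y)' = 10e^(12x) ⇒ μ y = (5/6)e^(12x) + C.
Divide by μ: y = 5/6 + Ce^(-12x).


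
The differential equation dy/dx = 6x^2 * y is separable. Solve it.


Separate variables: dy/y = 6x^2 dx.
Integrate: ln|y| = 2x^3 + C₀.
Exponentiate: y = Ce^(2x^3).


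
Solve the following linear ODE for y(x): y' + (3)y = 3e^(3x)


P(x) = 3 ⇒ μ = e^(3x).
(μ y)' = 3e^(6x) ⇒ μ y = (3/6)e^(6x) + C.
Divide by μ: y = (1/2)e^(3x) + Ce^(-3x).


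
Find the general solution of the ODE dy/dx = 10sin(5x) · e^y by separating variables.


Separate: e^(-y) dy = 10sin(5x) dx.
Integrate: -e^(-y) = -2cos(5x) + C₀.
Rearrange: e^(-y) = 2cos(5x) + C.


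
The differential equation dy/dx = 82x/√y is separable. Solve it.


Separate: √y dy = 82x dx.
Integrate: (2/3)y^(3/2) = 41x² + C.


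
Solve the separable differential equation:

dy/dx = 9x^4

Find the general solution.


Integrate both sides with respect to x: y = ∫ 9x^4 dx = (9/5)x^5 + C.


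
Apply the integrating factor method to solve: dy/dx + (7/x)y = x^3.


P(x) = 7/x ⇒ μ = x^7.
(x^7 y)' = x^10 ⇒ x^7 y = x^11/(11) + C.
Solve for y: y = (1/11)x^4 + C/x^7.


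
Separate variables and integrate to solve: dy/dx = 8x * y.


Separate variables: dy/y = 8x dx.
Integrate: ln|y| = 4x^2 + C₀.
Exponentiate: y = Ce^(4x^2).


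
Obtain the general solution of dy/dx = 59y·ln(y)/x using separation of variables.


Separate: dy/[y ln(y)] = 59 dx/x.
Substitute u = ln(y): du/u = 59 dx/x.
Integrate: ln|ln(y)| = 59ln|x| + C₀, hence ln(y) = C·x^59.


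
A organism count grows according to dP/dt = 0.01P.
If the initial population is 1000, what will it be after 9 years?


The ODE dP/dt = 0.01P has solution P(t) = P(0)e^(0.01t).
Substitute P(0) = 1000 and t = 9: P(9) = 1000 e^(0.09) ≈ 1094.


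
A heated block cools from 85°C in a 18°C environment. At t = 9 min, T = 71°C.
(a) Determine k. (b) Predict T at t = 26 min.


Newton's law: T(t) = T_a + (T₀ - T_a)e^(-kt).
(a) Use T(9) = 71: (71 - 18)/(85 - 18) = e^(-k·9), so k = -ln(0.791)/9 ≈ 0.0260.
(b) Apply k to t = 26: T(26) = 18 + (67)e^(-0.677) ≈ 52.0°C.


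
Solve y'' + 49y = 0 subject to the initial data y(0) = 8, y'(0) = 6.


Characteristic roots of r² + 49 = 0 are ±7i, so y = C₁cos(7x) + C₂sin(7x).
Apply y(0) = 8: C₁ = 8. Differentiate and apply y'(0) = 6: 7·C₂ = 6, so C₂ = 6/7.
Particular solution: y = 8cos(7x) + (6/7)sin(7x).


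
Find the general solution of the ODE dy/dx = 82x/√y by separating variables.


Separate: √y dy = 82x dx.
Integrate: (2/3)y^(3/2) = 41x² + C.


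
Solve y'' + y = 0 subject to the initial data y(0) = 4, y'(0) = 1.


Characteristic roots of r² + 1 = 0 are ±1i, so y = C₁cos(x) + C₂sin(x).
Apply y(0) = 4: C₁ = 4. Differentiate and apply y'(0) = 1: 1·C₂ = 1, so C₂ = 1.
Particular solution: y = 4cos(x) + sin(x).


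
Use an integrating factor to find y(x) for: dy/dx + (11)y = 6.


P(x) = 11, Q(x) = 6; integrating factor μ = e^(11x).
(μ y)' = 6e^(11x) ⇒ μ y = (6/11)e^(11x) + C.
Divide by μ: y = 6/11 + Ce^(-11x).


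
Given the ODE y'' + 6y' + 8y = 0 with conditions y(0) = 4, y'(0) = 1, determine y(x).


Characteristic roots of r² + 6r + 8 = 0 are -2, -4.
General solution y = c₁ e^(-2x) + c₂ e^(-4x).
Apply y(0) = 4: c₁ + c₂ = 4. Apply y'(0) = 1: -2 c₁ - 4 c₂ = 1.
Solve: c₁ = 17/2, c₂ = -9/2.
Particular solution: y = (17/2)e^(-2x) - (9/2)e^(-4x).


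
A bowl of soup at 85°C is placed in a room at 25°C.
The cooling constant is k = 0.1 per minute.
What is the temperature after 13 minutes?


Newton's law: dT/dt = -k(T - T_a) has solution T(t) = T_a + (T₀ - T_a)e^(-kt).
Plug in T_a = 25, T₀ = 85, k = 0.1, t = 13: T(13) = 25 + (60)e^(-1.30) ≈ 41.4°C.


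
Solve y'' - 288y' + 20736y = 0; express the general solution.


Characteristic equation: r² - 288r + 20736 = 0, i.e. (r - 144)² = 0.
Repeated root r = 144; include an x factor for the second linearly independent solution.
General solution: y = (C₁ + C₂x)e^(144x).


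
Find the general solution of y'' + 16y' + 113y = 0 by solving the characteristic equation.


Characteristic equation: r² + 16r + 113 = 0.
Discriminant is negative; roots r = -8 ± 7i (complex conjugate pair).
General solution uses e^(α x)(C₁ cos(β x) + C₂ sin(β x)): y = e^(-8x)(C₁cos(7x) + C₂sin(7x)).


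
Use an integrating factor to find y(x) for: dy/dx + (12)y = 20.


P(x) = 12, Q(x) = 20; integrating factor μ = e^(12x).
(μ y)' = 20e^(12x) ⇒ μ y = (5/3)e^(12x) + C.
Divide by μ: y = 5/3 + Ce^(-12x).


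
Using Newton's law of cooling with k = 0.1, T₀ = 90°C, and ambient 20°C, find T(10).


Newton's law: dT/dt = -k(T - T_a) has solution T(t) = T_a + (T₀ - T_a)e^(-kt).
Plug in T_a = 20, T₀ = 90, k = 0.1, t = 10: T(10) = 20 + (70)e^(-1.00) ≈ 45.8°C.


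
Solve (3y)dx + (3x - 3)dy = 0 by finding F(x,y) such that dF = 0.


Check exactness: ∂M/∂y = 3 and ∂N/∂x = 3; equal, so the equation is exact.
Integrate M with respect to x (treating y as constant): ∫M dx = 3xy + h(y).
Differentiate w.r.t. y and set equal to N: the x-dependent terms already match, leaving h'(y) = -3. Integrate: h(y) = -3y.
So F(x,y) = 3xy - 3y.
General solution: 3xy - 3y = C.


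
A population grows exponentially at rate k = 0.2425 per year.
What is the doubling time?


Exponential growth: P(t) = P₀ e^(0.2425t). Set P(t)/P₀ = 2: e^(0.2425t) = 2.
Solve: t = ln(2)/0.2425 ≈ 2.86 years.


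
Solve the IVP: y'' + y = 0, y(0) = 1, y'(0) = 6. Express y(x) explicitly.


Characteristic roots of r² + 1 = 0 are ±1i, so y = C₁cos(x) + C₂sin(x).
Apply y(0) = 1: C₁ = 1. Differentiate and apply y'(0) = 6: 1·C₂ = 6, so C₂ = 6.
Particular solution: y = cos(x) + 6sin(x).


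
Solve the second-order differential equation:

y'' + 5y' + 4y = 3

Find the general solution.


Characteristic roots of r² + 5r + 4 = 0 are -4, -1.
y_h = C₁e^(-4x) + C₂e^(-x).
Constant forcing; try y_p = A. Then 4A = 3 ⇒ A = 3/4.
General solution: y = C₁e^(-4x) + C₂e^(-x) + 3/4.


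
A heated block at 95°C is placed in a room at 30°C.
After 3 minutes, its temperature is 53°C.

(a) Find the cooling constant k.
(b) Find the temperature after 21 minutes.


Newton's law: T(t) = T_a + (T₀ - T_a)e^(-kt).
(a) Use T(3) = 53: (53 - 30)/(95 - 30) = e^(-k·3), so k = -ln(0.354)/3 ≈ 0.3463.
(b) Apply k to t = 21: T(21) = 30 + (65)e^(-7.272) ≈ 30.0°C.


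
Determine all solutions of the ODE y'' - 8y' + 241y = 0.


Characteristic equation: r² - 8r + 241 = 0.
Discriminant is negative; roots r = 4 ± 15i (complex conjugate pair).
General solution uses e^(α x)(C₁ cos(β x) + C₂ sin(β x)): y = e^(4x)(C₁cos(15x) + C₂sin(15x)).


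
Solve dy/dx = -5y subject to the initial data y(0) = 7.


General solution of y' = -5y is y = Ce^(-5x).
Apply y(0) = 7: C = 7.
Particular solution: y = 7e^(-5x).


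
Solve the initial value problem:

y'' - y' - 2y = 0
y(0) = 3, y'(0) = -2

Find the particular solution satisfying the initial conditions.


Characteristic roots of r² - r - 2 = 0 are -1, 2.
General solution y = c₁ e^(-x) + c₂ e^(2x).
Apply y(0) = 3: c₁ + c₂ = 3. Apply y'(0) = -2: -1 c₁ + 2 c₂ = -2.
Solve: c₁ = 8/3, c₂ = 1/3.
Particular solution: y = (8/3)e^(-x) + (1/3)e^(2x).


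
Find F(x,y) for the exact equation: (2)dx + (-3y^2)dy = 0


Check exactness: ∂M/∂y = 0 and ∂N/∂x = 0; equal, so the equation is exact.
Integrate M with respect to x (treating y as constant): ∫M dx = 2x + h(y).
Differentiate w.r.t. y and set equal to N: the x-dependent terms already match, leaving h'(y) = -3y^2. Integrate: h(y) = -y^3.
So F(x,y) = -y^3 + 2x.
General solution: -y^3 + 2x = C.


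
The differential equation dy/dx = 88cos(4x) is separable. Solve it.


g(y) = 1, so integrate directly: y = ∫ 88cos(4x) dx = 22sin(4x) + C.


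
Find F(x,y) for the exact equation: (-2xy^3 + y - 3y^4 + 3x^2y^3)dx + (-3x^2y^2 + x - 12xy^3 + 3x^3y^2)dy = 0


Check exactness: ∂M/∂y = -6xy^2 + 1 - 12y^3 + 9x^2y^2 and ∂N/∂x = -6xy^2 + 1 - 12y^3 + 9x^2y^2; equal, so the equation is exact.
Integrate M with respect to x (treating y as constant): ∫M dx = -x^2y^3 + xy - 3xy^4 + x^3y^3 + h(y).
Differentiate w.r.t. y and set equal to N: all terms match, so h'(y) = 0 and h is a constant absorbed into C.
General solution: -x^2y^3 + xy - 3xy^4 + x^3y^3 = C.


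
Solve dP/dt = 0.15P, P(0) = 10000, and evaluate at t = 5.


The ODE dP/dt = 0.15P has solution P(t) = P(0)e^(0.15t).
Substitute P(0) = 10000 and t = 5: P(5) = 10000 e^(0.75) ≈ 21170.


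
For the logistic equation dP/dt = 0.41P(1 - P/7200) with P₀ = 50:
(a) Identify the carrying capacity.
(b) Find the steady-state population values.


Logistic ODE dP/dt = 0.41P(1 - P/7200) has equilibria where dP/dt = 0, i.e. P = 0 or P = 7200.
The coefficient (1 - P/K) = 0 when P = K, identifying K = 7200 as the carrying capacity.
(a) K = 7200; (b) equilibria P = 0 and P = 7200.


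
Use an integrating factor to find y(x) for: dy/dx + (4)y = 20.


P(x) = 4, Q(x) = 20; integrating factor μ = e^(4x).
(μ y)' = 20e^(4x) ⇒ μ y = 5e^(4x) + C.
Divide by μ: y = 5 + Ce^(-4x).


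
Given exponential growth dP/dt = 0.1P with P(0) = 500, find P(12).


The ODE dP/dt = 0.1P has solution P(t) = P(0)e^(0.1t).
Substitute P(0) = 500 and t = 12: P(12) = 500 e^(1.20) ≈ 1660.


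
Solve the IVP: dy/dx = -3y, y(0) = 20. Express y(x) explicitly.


General solution of y' = -3y is y = Ce^(-3x).
Apply y(0) = 20: C = 20.
Particular solution: y = 20e^(-3x).


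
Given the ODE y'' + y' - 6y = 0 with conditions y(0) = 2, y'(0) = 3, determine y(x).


Characteristic roots of r² + r - 6 = 0 are 2, -3.
General solution y = c₁ e^(2x) + c₂ e^(-3x).
Apply y(0) = 2: c₁ + c₂ = 2. Apply y'(0) = 3: 2 c₁ - 3 c₂ = 3.
Solve: c₁ = 9/5, c₂ = 1/5.
Particular solution: y = (9/5)e^(2x) + (1/5)e^(-3x).


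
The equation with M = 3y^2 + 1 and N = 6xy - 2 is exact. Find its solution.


Check exactness: ∂M/∂y = 6y and ∂N/∂x = 6y; equal, so the equation is exact.
Integrate M with respect to x (treating y as constant): ∫M dx = 3xy^2 + x + h(y).
Differentiate w.r.t. y and set equal to N: the x-dependent terms already match, leaving h'(y) = -2. Integrate: h(y) = -2y.
So F(x,y) = 3xy^2 - 2y + x.
General solution: 3xy^2 - 2y + x = C.


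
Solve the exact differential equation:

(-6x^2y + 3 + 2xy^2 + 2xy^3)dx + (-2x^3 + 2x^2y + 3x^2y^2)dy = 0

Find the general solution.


Check exactness: ∂M/∂y = -6x^2 + 4xy + 6xy^2 and ∂N/∂x = -6x^2 + 4xy + 6xy^2; equal, so the equation is exact.
Integrate M with respect to x (treating y as constant): ∫M dx = -2x^3y + 3x + x^2y^2 + x^2y^3 + h(y).
Differentiate w.r.t. y and set equal to N: all terms match, so h'(y) = 0 and h is a constant absorbed into C.
General solution: -2x^3y + 3x + x^2y^2 + x^2y^3 = C.


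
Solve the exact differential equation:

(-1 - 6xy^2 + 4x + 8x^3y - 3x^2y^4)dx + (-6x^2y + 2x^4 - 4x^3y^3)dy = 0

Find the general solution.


Check exactness: ∂M/∂y = -12xy + 8x^3 - 12x^2y^3 and ∂N/∂x = -12xy + 8x^3 - 12x^2y^3; equal, so the equation is exact.
Integrate M with respect to x (treating y as constant): ∫M dx = -x - 3x^2y^2 + 2x^2 + 2x^4y - x^3y^4 + h(y).
Differentiate w.r.t. y and set equal to N: all terms match, so h'(y) = 0 and h is a constant absorbed into C.
General solution: -x - 3x^2y^2 + 2x^2 + 2x^4y - x^3y^4 = C.


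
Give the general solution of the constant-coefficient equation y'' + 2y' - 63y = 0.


Characteristic equation: r² + 2r - 63 = 0.
Factor: (r + 9)(r - 7) = 0 ⇒ r = -9, 7 (distinct real).
General solution: y = C₁e^(-9x) + C₂e^(7x).


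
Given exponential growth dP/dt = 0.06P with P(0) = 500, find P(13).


The ODE dP/dt = 0.06P has solution P(t) = P(0)e^(0.06t).
Substitute P(0) = 500 and t = 13: P(13) = 500 e^(0.78) ≈ 1091.


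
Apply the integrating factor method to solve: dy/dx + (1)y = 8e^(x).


P(x) = 1 ⇒ μ = e^(x).
(μ y)' = 8e^(2x) ⇒ μ y = (8/2)e^(2x) + C.
Divide by μ: y = 4e^(x) + Ce^(-x).


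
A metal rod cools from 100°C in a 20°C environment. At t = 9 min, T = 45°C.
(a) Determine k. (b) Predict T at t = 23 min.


Newton's law: T(t) = T_a + (T₀ - T_a)e^(-kt).
(a) Use T(9) = 45: (45 - 20)/(100 - 20) = e^(-k·9), so k = -ln(0.312)/9 ≈ 0.1292.
(b) Apply k to t = 23: T(23) = 20 + (80)e^(-2.972) ≈ 24.1°C.


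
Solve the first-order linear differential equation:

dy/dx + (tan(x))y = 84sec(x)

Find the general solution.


P(x) = tan(x) ⇒ μ = e^(∫tan(x)dx) = sec(x).
(sec(x) y)' = 84sec²(x) ⇒ sec(x) y = 84tan(x) + C.
Multiply by cos(x): y = 84sin(x) + C·cos(x).


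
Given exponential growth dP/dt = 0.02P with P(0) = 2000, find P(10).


The ODE dP/dt = 0.02P has solution P(t) = P(0)e^(0.02t).
Substitute P(0) = 2000 and t = 10: P(10) = 2000 e^(0.20) ≈ 2443.


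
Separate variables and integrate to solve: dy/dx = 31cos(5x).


g(y) = 1, so integrate directly: y = ∫ 31cos(5x) dx = (31/5)sin(5x) + C.


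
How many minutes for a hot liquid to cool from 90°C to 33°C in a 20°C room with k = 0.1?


From T(t) = T_a + (T₀ - T_a)e^(-kt), set T(t) = 33:
(33 - 20) / (90 - 20) = e^(-0.1t), so t = -ln(0.186)/0.1 ≈ 16.8 minutes.


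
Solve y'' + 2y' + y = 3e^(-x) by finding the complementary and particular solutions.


Characteristic polynomial (r + 1)² = 0; repeated root r = -1.
y_h = (C₁ + C₂x)e^(-x). Forcing matches the repeated root (resonance), so try y_p = Ax² e^(-x).
Substitute and solve for A: 2A = 3, so A = 3/2.
General solution: y = (C₁ + C₂x + (3/2)x²)e^(-x).


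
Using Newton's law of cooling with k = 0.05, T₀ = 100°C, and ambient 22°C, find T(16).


Newton's law: dT/dt = -k(T - T_a) has solution T(t) = T_a + (T₀ - T_a)e^(-kt).
Plug in T_a = 22, T₀ = 100, k = 0.05, t = 16: T(16) = 22 + (78)e^(-0.80) ≈ 57.0°C.


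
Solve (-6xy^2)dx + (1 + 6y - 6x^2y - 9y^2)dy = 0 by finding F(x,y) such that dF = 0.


Check exactness: ∂M/∂y = -12xy and ∂N/∂x = -12xy; equal, so the equation is exact.
Integrate M with respect to x (treating y as constant): ∫M dx = -3x^2y^2 + h(y).
Differentiate w.r.t. y and set equal to N: the x-dependent terms already match, leaving h'(y) = 1 + 6y - 9y^2. Integrate: h(y) = y + 3y^2 - 3y^3.
So F(x,y) = y + 3y^2 - 3x^2y^2 - 3y^3.
General solution: y + 3y^2 - 3x^2y^2 - 3y^3 = C.


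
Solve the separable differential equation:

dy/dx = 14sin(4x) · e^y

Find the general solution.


Separate: e^(-y) dy = 14sin(4x) dx.
Integrate: -e^(-y) = -(7/2)cos(4x) + C₀.
Rearrange: e^(-y) = (7/2)cos(4x) + C.


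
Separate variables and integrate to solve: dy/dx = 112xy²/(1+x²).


Separate: dy/y² = 112x/(1+x²) dx.
Integrate LHS: ∫ dy/y² = -1/y.
Integrate RHS via u = 1+x²: 56ln(1+x²) + C.
Result: -1/y = 56ln(1+x²) + C.


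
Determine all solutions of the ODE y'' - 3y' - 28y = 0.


Characteristic equation: r² - 3r - 28 = 0.
Factor: (r + 4)(r - 7) = 0 ⇒ r = -4, 7 (distinct real).
General solution: y = C₁e^(-4x) + C₂e^(7x).


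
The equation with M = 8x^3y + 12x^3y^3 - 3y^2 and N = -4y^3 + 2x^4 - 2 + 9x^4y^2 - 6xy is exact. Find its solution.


Check exactness: ∂M/∂y = 8x^3 + 36x^3y^2 - 6y and ∂N/∂x = 8x^3 + 36x^3y^2 - 6y; equal, so the equation is exact.
Integrate M with respect to x (treating y as constant): ∫M dx = 2x^4y + 3x^4y^3 - 3xy^2 + h(y).
Differentiate w.r.t. y and set equal to N: the x-dependent terms already match, leaving h'(y) = -4y^3 - 2. Integrate: h(y) = -y^4 - 2y.
So F(x,y) = -y^4 + 2x^4y - 2y + 3x^4y^3 - 3xy^2.
General solution: -y^4 + 2x^4y - 2y + 3x^4y^3 - 3xy^2 = C.


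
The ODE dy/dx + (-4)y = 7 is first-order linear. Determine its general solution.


P(x) = -4 ⇒ μ = e^(-4x).
(μ y)' = 7e^(-4x) ⇒ μ y = -(7/4)e^(-4x) + C.
Divide by μ: y = -7/4 + Ce^(4x).


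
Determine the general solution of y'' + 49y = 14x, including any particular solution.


Homogeneous: r² + 49 = 0 ⇒ r = ±7i, y_h = C₁cos(7x) + C₂sin(7x).
Polynomial forcing; try y_p = Ax + B. Then y_p'' + 49 y_p = 49(Ax + B) = 14x, so B = 0 and A = 2/7.
General solution: y = C₁cos(7x) + C₂sin(7x) + (2/7)x.


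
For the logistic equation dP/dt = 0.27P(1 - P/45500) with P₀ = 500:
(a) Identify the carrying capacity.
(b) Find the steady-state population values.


Logistic ODE dP/dt = 0.27P(1 - P/45500) has equilibria where dP/dt = 0, i.e. P = 0 or P = 45500.
The coefficient (1 - P/K) = 0 when P = K, identifying K = 45500 as the carrying capacity.
(a) K = 45500; (b) equilibria P = 0 and P = 45500.
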